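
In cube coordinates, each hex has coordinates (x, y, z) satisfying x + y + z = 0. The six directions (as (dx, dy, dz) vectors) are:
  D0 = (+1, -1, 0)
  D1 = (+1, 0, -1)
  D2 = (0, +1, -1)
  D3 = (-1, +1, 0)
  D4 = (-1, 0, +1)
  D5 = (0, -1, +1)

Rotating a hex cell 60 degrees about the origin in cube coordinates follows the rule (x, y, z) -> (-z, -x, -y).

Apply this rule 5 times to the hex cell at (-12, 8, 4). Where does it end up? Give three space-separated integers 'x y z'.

Start: (-12, 8, 4)
Step 1: (-12, 8, 4) -> (-(4), -(-12), -(8)) = (-4, 12, -8)
Step 2: (-4, 12, -8) -> (-(-8), -(-4), -(12)) = (8, 4, -12)
Step 3: (8, 4, -12) -> (-(-12), -(8), -(4)) = (12, -8, -4)
Step 4: (12, -8, -4) -> (-(-4), -(12), -(-8)) = (4, -12, 8)
Step 5: (4, -12, 8) -> (-(8), -(4), -(-12)) = (-8, -4, 12)

Answer: -8 -4 12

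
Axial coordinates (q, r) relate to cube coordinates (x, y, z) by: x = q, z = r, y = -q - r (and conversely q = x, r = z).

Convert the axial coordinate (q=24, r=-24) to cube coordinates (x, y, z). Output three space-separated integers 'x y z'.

Answer: 24 0 -24

Derivation:
x = q = 24
z = r = -24
y = -x - z = -(24) - (-24) = 0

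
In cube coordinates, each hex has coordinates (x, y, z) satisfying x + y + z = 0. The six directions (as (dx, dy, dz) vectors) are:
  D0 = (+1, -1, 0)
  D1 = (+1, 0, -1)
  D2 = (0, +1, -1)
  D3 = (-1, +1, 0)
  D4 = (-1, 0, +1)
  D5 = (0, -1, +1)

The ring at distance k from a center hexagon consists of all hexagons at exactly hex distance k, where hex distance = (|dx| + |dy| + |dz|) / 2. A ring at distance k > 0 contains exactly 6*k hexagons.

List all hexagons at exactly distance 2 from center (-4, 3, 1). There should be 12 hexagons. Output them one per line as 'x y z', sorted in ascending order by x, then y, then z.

Walk ring at distance 2 from (-4, 3, 1):
Start at center + D4*2 = (-6, 3, 3)
  hex 0: (-6, 3, 3)
  hex 1: (-5, 2, 3)
  hex 2: (-4, 1, 3)
  hex 3: (-3, 1, 2)
  hex 4: (-2, 1, 1)
  hex 5: (-2, 2, 0)
  hex 6: (-2, 3, -1)
  hex 7: (-3, 4, -1)
  hex 8: (-4, 5, -1)
  hex 9: (-5, 5, 0)
  hex 10: (-6, 5, 1)
  hex 11: (-6, 4, 2)
Sorted: 12 hexes.

Answer: -6 3 3
-6 4 2
-6 5 1
-5 2 3
-5 5 0
-4 1 3
-4 5 -1
-3 1 2
-3 4 -1
-2 1 1
-2 2 0
-2 3 -1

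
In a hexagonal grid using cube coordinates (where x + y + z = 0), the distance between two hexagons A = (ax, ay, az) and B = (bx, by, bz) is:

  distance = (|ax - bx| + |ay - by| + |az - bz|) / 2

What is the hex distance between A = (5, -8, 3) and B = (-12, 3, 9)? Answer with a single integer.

Answer: 17

Derivation:
|ax - bx| = |5 - (-12)| = 17
|ay - by| = |-8 - 3| = 11
|az - bz| = |3 - 9| = 6
distance = (17 + 11 + 6) / 2 = 34 / 2 = 17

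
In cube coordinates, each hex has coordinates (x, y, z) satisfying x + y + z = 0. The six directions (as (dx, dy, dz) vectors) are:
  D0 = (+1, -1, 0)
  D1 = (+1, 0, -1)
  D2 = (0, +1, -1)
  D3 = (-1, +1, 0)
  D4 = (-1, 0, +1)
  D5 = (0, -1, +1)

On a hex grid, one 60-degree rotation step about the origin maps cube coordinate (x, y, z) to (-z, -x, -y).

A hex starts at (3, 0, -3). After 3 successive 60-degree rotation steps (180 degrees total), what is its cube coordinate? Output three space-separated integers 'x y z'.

Answer: -3 0 3

Derivation:
Start: (3, 0, -3)
Step 1: (3, 0, -3) -> (-(-3), -(3), -(0)) = (3, -3, 0)
Step 2: (3, -3, 0) -> (-(0), -(3), -(-3)) = (0, -3, 3)
Step 3: (0, -3, 3) -> (-(3), -(0), -(-3)) = (-3, 0, 3)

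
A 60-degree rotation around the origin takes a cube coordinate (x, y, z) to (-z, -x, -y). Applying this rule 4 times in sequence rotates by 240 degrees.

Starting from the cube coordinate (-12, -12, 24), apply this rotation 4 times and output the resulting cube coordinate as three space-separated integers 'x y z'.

Start: (-12, -12, 24)
Step 1: (-12, -12, 24) -> (-(24), -(-12), -(-12)) = (-24, 12, 12)
Step 2: (-24, 12, 12) -> (-(12), -(-24), -(12)) = (-12, 24, -12)
Step 3: (-12, 24, -12) -> (-(-12), -(-12), -(24)) = (12, 12, -24)
Step 4: (12, 12, -24) -> (-(-24), -(12), -(12)) = (24, -12, -12)

Answer: 24 -12 -12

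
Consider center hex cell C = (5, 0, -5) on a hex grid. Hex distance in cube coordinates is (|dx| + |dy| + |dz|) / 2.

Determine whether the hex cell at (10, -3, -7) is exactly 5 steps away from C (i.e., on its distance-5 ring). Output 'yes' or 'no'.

Answer: yes

Derivation:
|px - cx| = |10 - 5| = 5
|py - cy| = |-3 - 0| = 3
|pz - cz| = |-7 - (-5)| = 2
distance = (5+3+2)/2 = 10/2 = 5
radius = 5; distance == radius -> yes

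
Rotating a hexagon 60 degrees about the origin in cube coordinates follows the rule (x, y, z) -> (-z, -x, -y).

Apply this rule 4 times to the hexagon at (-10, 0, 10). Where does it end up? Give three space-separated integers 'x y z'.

Start: (-10, 0, 10)
Step 1: (-10, 0, 10) -> (-(10), -(-10), -(0)) = (-10, 10, 0)
Step 2: (-10, 10, 0) -> (-(0), -(-10), -(10)) = (0, 10, -10)
Step 3: (0, 10, -10) -> (-(-10), -(0), -(10)) = (10, 0, -10)
Step 4: (10, 0, -10) -> (-(-10), -(10), -(0)) = (10, -10, 0)

Answer: 10 -10 0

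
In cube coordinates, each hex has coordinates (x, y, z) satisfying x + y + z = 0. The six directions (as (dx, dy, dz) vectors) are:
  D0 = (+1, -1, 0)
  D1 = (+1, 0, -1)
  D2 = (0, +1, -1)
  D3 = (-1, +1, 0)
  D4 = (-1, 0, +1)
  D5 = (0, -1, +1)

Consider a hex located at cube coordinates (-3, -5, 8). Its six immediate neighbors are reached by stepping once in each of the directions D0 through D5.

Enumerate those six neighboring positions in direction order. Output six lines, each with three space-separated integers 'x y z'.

Answer: -2 -6 8
-2 -5 7
-3 -4 7
-4 -4 8
-4 -5 9
-3 -6 9

Derivation:
Center: (-3, -5, 8). Add each direction:
  D0: (-3, -5, 8) + (1, -1, 0) = (-2, -6, 8)
  D1: (-3, -5, 8) + (1, 0, -1) = (-2, -5, 7)
  D2: (-3, -5, 8) + (0, 1, -1) = (-3, -4, 7)
  D3: (-3, -5, 8) + (-1, 1, 0) = (-4, -4, 8)
  D4: (-3, -5, 8) + (-1, 0, 1) = (-4, -5, 9)
  D5: (-3, -5, 8) + (0, -1, 1) = (-3, -6, 9)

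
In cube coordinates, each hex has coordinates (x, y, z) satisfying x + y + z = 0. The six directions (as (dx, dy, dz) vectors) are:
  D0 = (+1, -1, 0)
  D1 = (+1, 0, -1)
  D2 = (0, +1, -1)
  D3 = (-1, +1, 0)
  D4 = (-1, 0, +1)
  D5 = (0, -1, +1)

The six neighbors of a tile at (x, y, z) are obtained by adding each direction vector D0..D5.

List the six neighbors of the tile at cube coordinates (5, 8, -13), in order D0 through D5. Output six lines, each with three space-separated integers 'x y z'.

Answer: 6 7 -13
6 8 -14
5 9 -14
4 9 -13
4 8 -12
5 7 -12

Derivation:
Center: (5, 8, -13). Add each direction:
  D0: (5, 8, -13) + (1, -1, 0) = (6, 7, -13)
  D1: (5, 8, -13) + (1, 0, -1) = (6, 8, -14)
  D2: (5, 8, -13) + (0, 1, -1) = (5, 9, -14)
  D3: (5, 8, -13) + (-1, 1, 0) = (4, 9, -13)
  D4: (5, 8, -13) + (-1, 0, 1) = (4, 8, -12)
  D5: (5, 8, -13) + (0, -1, 1) = (5, 7, -12)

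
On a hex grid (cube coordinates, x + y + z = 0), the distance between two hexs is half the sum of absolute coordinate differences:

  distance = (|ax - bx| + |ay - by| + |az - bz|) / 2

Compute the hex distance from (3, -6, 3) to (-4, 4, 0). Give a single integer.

|ax - bx| = |3 - (-4)| = 7
|ay - by| = |-6 - 4| = 10
|az - bz| = |3 - 0| = 3
distance = (7 + 10 + 3) / 2 = 20 / 2 = 10

Answer: 10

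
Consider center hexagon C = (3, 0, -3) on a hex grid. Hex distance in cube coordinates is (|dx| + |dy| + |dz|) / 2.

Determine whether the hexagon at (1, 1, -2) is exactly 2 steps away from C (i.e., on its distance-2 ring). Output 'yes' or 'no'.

|px - cx| = |1 - 3| = 2
|py - cy| = |1 - 0| = 1
|pz - cz| = |-2 - (-3)| = 1
distance = (2+1+1)/2 = 4/2 = 2
radius = 2; distance == radius -> yes

Answer: yes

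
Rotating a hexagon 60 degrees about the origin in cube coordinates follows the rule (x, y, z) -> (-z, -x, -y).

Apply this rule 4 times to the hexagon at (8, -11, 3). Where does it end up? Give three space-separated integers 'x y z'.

Start: (8, -11, 3)
Step 1: (8, -11, 3) -> (-(3), -(8), -(-11)) = (-3, -8, 11)
Step 2: (-3, -8, 11) -> (-(11), -(-3), -(-8)) = (-11, 3, 8)
Step 3: (-11, 3, 8) -> (-(8), -(-11), -(3)) = (-8, 11, -3)
Step 4: (-8, 11, -3) -> (-(-3), -(-8), -(11)) = (3, 8, -11)

Answer: 3 8 -11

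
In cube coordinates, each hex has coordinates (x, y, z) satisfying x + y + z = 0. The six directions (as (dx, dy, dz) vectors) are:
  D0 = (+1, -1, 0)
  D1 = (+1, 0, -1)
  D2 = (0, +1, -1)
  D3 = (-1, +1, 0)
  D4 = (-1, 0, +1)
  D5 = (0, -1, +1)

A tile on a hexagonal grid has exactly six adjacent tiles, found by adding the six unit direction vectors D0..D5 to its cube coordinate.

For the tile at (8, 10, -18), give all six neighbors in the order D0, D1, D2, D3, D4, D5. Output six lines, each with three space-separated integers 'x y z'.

Answer: 9 9 -18
9 10 -19
8 11 -19
7 11 -18
7 10 -17
8 9 -17

Derivation:
Center: (8, 10, -18). Add each direction:
  D0: (8, 10, -18) + (1, -1, 0) = (9, 9, -18)
  D1: (8, 10, -18) + (1, 0, -1) = (9, 10, -19)
  D2: (8, 10, -18) + (0, 1, -1) = (8, 11, -19)
  D3: (8, 10, -18) + (-1, 1, 0) = (7, 11, -18)
  D4: (8, 10, -18) + (-1, 0, 1) = (7, 10, -17)
  D5: (8, 10, -18) + (0, -1, 1) = (8, 9, -17)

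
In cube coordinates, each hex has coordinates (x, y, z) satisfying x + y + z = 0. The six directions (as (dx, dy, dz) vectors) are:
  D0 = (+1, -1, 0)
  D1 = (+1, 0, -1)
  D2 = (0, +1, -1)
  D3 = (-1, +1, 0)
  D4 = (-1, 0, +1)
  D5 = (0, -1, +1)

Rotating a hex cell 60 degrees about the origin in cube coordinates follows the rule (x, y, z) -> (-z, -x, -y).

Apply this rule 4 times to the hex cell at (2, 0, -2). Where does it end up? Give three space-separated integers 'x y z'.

Answer: -2 2 0

Derivation:
Start: (2, 0, -2)
Step 1: (2, 0, -2) -> (-(-2), -(2), -(0)) = (2, -2, 0)
Step 2: (2, -2, 0) -> (-(0), -(2), -(-2)) = (0, -2, 2)
Step 3: (0, -2, 2) -> (-(2), -(0), -(-2)) = (-2, 0, 2)
Step 4: (-2, 0, 2) -> (-(2), -(-2), -(0)) = (-2, 2, 0)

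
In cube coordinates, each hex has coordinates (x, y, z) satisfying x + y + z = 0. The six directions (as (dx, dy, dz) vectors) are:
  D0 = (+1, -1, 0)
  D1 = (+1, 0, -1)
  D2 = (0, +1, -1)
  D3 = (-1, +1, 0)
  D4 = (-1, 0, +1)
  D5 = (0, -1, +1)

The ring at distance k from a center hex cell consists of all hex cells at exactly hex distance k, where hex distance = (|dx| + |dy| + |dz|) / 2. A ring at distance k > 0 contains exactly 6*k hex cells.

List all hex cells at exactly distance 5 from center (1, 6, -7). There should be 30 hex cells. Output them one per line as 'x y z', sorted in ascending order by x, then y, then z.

Answer: -4 6 -2
-4 7 -3
-4 8 -4
-4 9 -5
-4 10 -6
-4 11 -7
-3 5 -2
-3 11 -8
-2 4 -2
-2 11 -9
-1 3 -2
-1 11 -10
0 2 -2
0 11 -11
1 1 -2
1 11 -12
2 1 -3
2 10 -12
3 1 -4
3 9 -12
4 1 -5
4 8 -12
5 1 -6
5 7 -12
6 1 -7
6 2 -8
6 3 -9
6 4 -10
6 5 -11
6 6 -12

Derivation:
Walk ring at distance 5 from (1, 6, -7):
Start at center + D4*5 = (-4, 6, -2)
  hex 0: (-4, 6, -2)
  hex 1: (-3, 5, -2)
  hex 2: (-2, 4, -2)
  hex 3: (-1, 3, -2)
  hex 4: (0, 2, -2)
  hex 5: (1, 1, -2)
  hex 6: (2, 1, -3)
  hex 7: (3, 1, -4)
  hex 8: (4, 1, -5)
  hex 9: (5, 1, -6)
  hex 10: (6, 1, -7)
  hex 11: (6, 2, -8)
  hex 12: (6, 3, -9)
  hex 13: (6, 4, -10)
  hex 14: (6, 5, -11)
  hex 15: (6, 6, -12)
  hex 16: (5, 7, -12)
  hex 17: (4, 8, -12)
  hex 18: (3, 9, -12)
  hex 19: (2, 10, -12)
  hex 20: (1, 11, -12)
  hex 21: (0, 11, -11)
  hex 22: (-1, 11, -10)
  hex 23: (-2, 11, -9)
  hex 24: (-3, 11, -8)
  hex 25: (-4, 11, -7)
  hex 26: (-4, 10, -6)
  hex 27: (-4, 9, -5)
  hex 28: (-4, 8, -4)
  hex 29: (-4, 7, -3)
Sorted: 30 hexes.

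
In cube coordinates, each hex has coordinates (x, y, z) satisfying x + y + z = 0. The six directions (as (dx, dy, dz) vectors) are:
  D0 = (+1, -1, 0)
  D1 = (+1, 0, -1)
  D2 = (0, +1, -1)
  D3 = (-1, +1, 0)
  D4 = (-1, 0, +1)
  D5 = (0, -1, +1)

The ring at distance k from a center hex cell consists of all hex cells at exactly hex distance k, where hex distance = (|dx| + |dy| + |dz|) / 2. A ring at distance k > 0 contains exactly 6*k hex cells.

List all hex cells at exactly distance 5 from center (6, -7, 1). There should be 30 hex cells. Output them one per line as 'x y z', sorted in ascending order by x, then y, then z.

Answer: 1 -7 6
1 -6 5
1 -5 4
1 -4 3
1 -3 2
1 -2 1
2 -8 6
2 -2 0
3 -9 6
3 -2 -1
4 -10 6
4 -2 -2
5 -11 6
5 -2 -3
6 -12 6
6 -2 -4
7 -12 5
7 -3 -4
8 -12 4
8 -4 -4
9 -12 3
9 -5 -4
10 -12 2
10 -6 -4
11 -12 1
11 -11 0
11 -10 -1
11 -9 -2
11 -8 -3
11 -7 -4

Derivation:
Walk ring at distance 5 from (6, -7, 1):
Start at center + D4*5 = (1, -7, 6)
  hex 0: (1, -7, 6)
  hex 1: (2, -8, 6)
  hex 2: (3, -9, 6)
  hex 3: (4, -10, 6)
  hex 4: (5, -11, 6)
  hex 5: (6, -12, 6)
  hex 6: (7, -12, 5)
  hex 7: (8, -12, 4)
  hex 8: (9, -12, 3)
  hex 9: (10, -12, 2)
  hex 10: (11, -12, 1)
  hex 11: (11, -11, 0)
  hex 12: (11, -10, -1)
  hex 13: (11, -9, -2)
  hex 14: (11, -8, -3)
  hex 15: (11, -7, -4)
  hex 16: (10, -6, -4)
  hex 17: (9, -5, -4)
  hex 18: (8, -4, -4)
  hex 19: (7, -3, -4)
  hex 20: (6, -2, -4)
  hex 21: (5, -2, -3)
  hex 22: (4, -2, -2)
  hex 23: (3, -2, -1)
  hex 24: (2, -2, 0)
  hex 25: (1, -2, 1)
  hex 26: (1, -3, 2)
  hex 27: (1, -4, 3)
  hex 28: (1, -5, 4)
  hex 29: (1, -6, 5)
Sorted: 30 hexes.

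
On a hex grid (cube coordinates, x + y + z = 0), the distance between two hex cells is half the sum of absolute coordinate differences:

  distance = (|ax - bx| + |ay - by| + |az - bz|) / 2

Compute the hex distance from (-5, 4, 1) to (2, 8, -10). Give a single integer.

Answer: 11

Derivation:
|ax - bx| = |-5 - 2| = 7
|ay - by| = |4 - 8| = 4
|az - bz| = |1 - (-10)| = 11
distance = (7 + 4 + 11) / 2 = 22 / 2 = 11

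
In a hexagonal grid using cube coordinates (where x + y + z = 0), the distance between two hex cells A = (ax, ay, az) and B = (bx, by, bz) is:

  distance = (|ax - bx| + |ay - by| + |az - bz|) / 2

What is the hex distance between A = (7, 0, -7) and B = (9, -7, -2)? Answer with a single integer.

Answer: 7

Derivation:
|ax - bx| = |7 - 9| = 2
|ay - by| = |0 - (-7)| = 7
|az - bz| = |-7 - (-2)| = 5
distance = (2 + 7 + 5) / 2 = 14 / 2 = 7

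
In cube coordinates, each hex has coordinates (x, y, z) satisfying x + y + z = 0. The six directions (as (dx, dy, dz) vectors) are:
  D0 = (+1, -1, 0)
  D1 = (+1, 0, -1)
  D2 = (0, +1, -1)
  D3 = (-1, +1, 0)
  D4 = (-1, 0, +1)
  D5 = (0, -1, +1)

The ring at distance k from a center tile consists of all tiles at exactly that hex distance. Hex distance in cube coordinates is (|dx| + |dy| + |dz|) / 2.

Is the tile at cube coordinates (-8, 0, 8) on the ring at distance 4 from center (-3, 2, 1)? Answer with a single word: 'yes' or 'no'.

|px - cx| = |-8 - (-3)| = 5
|py - cy| = |0 - 2| = 2
|pz - cz| = |8 - 1| = 7
distance = (5+2+7)/2 = 14/2 = 7
radius = 4; distance != radius -> no

Answer: no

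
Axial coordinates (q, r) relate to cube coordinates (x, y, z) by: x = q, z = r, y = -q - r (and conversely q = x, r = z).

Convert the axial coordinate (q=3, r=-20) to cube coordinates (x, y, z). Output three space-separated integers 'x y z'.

Answer: 3 17 -20

Derivation:
x = q = 3
z = r = -20
y = -x - z = -(3) - (-20) = 17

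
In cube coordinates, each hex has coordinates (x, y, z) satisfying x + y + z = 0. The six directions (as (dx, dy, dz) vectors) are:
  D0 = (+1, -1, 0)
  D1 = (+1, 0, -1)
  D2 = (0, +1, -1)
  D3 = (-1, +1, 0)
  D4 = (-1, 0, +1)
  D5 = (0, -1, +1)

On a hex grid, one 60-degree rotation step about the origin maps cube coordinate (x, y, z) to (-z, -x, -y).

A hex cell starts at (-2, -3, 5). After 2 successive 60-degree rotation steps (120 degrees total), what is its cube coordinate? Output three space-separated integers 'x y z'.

Answer: -3 5 -2

Derivation:
Start: (-2, -3, 5)
Step 1: (-2, -3, 5) -> (-(5), -(-2), -(-3)) = (-5, 2, 3)
Step 2: (-5, 2, 3) -> (-(3), -(-5), -(2)) = (-3, 5, -2)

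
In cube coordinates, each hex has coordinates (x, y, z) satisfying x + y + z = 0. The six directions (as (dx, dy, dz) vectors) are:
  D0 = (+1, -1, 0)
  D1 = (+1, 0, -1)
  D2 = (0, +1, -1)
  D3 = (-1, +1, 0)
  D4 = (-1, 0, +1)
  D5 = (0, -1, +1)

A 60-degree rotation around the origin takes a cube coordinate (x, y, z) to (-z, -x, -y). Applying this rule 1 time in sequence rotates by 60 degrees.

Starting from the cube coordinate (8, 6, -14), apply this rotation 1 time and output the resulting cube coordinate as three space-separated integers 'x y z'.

Answer: 14 -8 -6

Derivation:
Start: (8, 6, -14)
Step 1: (8, 6, -14) -> (-(-14), -(8), -(6)) = (14, -8, -6)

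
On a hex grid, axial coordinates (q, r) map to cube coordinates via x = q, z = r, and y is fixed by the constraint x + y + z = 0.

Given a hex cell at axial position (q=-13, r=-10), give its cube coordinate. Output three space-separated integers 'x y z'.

Answer: -13 23 -10

Derivation:
x = q = -13
z = r = -10
y = -x - z = -(-13) - (-10) = 23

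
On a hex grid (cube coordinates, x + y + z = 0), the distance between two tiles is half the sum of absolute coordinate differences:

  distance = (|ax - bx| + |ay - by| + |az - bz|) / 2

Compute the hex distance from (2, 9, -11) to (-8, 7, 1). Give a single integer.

|ax - bx| = |2 - (-8)| = 10
|ay - by| = |9 - 7| = 2
|az - bz| = |-11 - 1| = 12
distance = (10 + 2 + 12) / 2 = 24 / 2 = 12

Answer: 12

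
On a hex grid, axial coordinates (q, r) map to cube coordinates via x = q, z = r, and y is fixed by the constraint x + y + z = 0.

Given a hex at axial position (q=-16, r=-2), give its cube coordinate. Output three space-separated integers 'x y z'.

x = q = -16
z = r = -2
y = -x - z = -(-16) - (-2) = 18

Answer: -16 18 -2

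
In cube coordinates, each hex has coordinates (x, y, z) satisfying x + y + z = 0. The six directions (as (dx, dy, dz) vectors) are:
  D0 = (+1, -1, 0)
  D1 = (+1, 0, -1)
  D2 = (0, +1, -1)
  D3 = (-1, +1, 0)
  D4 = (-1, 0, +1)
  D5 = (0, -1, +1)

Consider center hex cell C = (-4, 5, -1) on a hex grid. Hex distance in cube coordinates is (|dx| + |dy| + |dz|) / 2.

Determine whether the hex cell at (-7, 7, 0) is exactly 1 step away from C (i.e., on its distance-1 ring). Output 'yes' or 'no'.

|px - cx| = |-7 - (-4)| = 3
|py - cy| = |7 - 5| = 2
|pz - cz| = |0 - (-1)| = 1
distance = (3+2+1)/2 = 6/2 = 3
radius = 1; distance != radius -> no

Answer: no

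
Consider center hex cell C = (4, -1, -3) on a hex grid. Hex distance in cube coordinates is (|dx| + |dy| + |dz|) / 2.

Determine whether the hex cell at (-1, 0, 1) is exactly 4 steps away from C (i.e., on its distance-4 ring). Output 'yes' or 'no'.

|px - cx| = |-1 - 4| = 5
|py - cy| = |0 - (-1)| = 1
|pz - cz| = |1 - (-3)| = 4
distance = (5+1+4)/2 = 10/2 = 5
radius = 4; distance != radius -> no

Answer: no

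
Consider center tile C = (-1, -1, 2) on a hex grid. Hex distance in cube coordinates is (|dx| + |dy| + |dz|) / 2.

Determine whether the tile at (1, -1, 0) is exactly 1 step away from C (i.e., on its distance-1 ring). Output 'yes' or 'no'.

Answer: no

Derivation:
|px - cx| = |1 - (-1)| = 2
|py - cy| = |-1 - (-1)| = 0
|pz - cz| = |0 - 2| = 2
distance = (2+0+2)/2 = 4/2 = 2
radius = 1; distance != radius -> no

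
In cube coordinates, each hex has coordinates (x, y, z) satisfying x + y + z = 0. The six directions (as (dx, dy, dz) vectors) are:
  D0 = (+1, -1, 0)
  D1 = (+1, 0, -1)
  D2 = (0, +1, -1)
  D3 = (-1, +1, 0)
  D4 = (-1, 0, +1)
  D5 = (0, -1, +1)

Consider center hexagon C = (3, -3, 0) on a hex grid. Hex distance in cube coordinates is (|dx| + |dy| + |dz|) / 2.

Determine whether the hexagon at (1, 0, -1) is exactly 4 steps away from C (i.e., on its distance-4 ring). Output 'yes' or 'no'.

|px - cx| = |1 - 3| = 2
|py - cy| = |0 - (-3)| = 3
|pz - cz| = |-1 - 0| = 1
distance = (2+3+1)/2 = 6/2 = 3
radius = 4; distance != radius -> no

Answer: no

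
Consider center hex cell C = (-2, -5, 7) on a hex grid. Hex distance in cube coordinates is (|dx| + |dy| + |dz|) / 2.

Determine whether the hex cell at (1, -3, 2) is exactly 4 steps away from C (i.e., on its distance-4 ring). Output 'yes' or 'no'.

|px - cx| = |1 - (-2)| = 3
|py - cy| = |-3 - (-5)| = 2
|pz - cz| = |2 - 7| = 5
distance = (3+2+5)/2 = 10/2 = 5
radius = 4; distance != radius -> no

Answer: no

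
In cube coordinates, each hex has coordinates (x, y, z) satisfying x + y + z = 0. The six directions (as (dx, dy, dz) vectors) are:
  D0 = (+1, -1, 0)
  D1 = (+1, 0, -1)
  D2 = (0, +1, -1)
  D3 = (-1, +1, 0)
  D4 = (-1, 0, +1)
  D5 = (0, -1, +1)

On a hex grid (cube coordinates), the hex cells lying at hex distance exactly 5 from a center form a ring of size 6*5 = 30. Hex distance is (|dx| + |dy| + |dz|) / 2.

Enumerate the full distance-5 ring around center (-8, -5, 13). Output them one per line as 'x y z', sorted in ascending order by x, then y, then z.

Answer: -13 -5 18
-13 -4 17
-13 -3 16
-13 -2 15
-13 -1 14
-13 0 13
-12 -6 18
-12 0 12
-11 -7 18
-11 0 11
-10 -8 18
-10 0 10
-9 -9 18
-9 0 9
-8 -10 18
-8 0 8
-7 -10 17
-7 -1 8
-6 -10 16
-6 -2 8
-5 -10 15
-5 -3 8
-4 -10 14
-4 -4 8
-3 -10 13
-3 -9 12
-3 -8 11
-3 -7 10
-3 -6 9
-3 -5 8

Derivation:
Walk ring at distance 5 from (-8, -5, 13):
Start at center + D4*5 = (-13, -5, 18)
  hex 0: (-13, -5, 18)
  hex 1: (-12, -6, 18)
  hex 2: (-11, -7, 18)
  hex 3: (-10, -8, 18)
  hex 4: (-9, -9, 18)
  hex 5: (-8, -10, 18)
  hex 6: (-7, -10, 17)
  hex 7: (-6, -10, 16)
  hex 8: (-5, -10, 15)
  hex 9: (-4, -10, 14)
  hex 10: (-3, -10, 13)
  hex 11: (-3, -9, 12)
  hex 12: (-3, -8, 11)
  hex 13: (-3, -7, 10)
  hex 14: (-3, -6, 9)
  hex 15: (-3, -5, 8)
  hex 16: (-4, -4, 8)
  hex 17: (-5, -3, 8)
  hex 18: (-6, -2, 8)
  hex 19: (-7, -1, 8)
  hex 20: (-8, 0, 8)
  hex 21: (-9, 0, 9)
  hex 22: (-10, 0, 10)
  hex 23: (-11, 0, 11)
  hex 24: (-12, 0, 12)
  hex 25: (-13, 0, 13)
  hex 26: (-13, -1, 14)
  hex 27: (-13, -2, 15)
  hex 28: (-13, -3, 16)
  hex 29: (-13, -4, 17)
Sorted: 30 hexes.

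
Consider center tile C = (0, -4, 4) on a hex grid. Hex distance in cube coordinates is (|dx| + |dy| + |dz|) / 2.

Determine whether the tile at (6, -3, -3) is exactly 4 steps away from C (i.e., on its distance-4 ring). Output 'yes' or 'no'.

Answer: no

Derivation:
|px - cx| = |6 - 0| = 6
|py - cy| = |-3 - (-4)| = 1
|pz - cz| = |-3 - 4| = 7
distance = (6+1+7)/2 = 14/2 = 7
radius = 4; distance != radius -> no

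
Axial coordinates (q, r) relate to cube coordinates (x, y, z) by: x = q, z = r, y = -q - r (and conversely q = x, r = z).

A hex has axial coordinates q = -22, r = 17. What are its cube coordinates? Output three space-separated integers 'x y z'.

x = q = -22
z = r = 17
y = -x - z = -(-22) - (17) = 5

Answer: -22 5 17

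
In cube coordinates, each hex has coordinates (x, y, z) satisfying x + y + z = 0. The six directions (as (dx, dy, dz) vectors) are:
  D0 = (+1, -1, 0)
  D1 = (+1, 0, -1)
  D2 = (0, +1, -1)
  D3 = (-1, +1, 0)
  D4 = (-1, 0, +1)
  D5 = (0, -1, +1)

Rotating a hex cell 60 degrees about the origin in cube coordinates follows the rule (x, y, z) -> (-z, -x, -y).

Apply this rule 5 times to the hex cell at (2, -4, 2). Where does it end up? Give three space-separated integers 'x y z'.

Answer: 4 -2 -2

Derivation:
Start: (2, -4, 2)
Step 1: (2, -4, 2) -> (-(2), -(2), -(-4)) = (-2, -2, 4)
Step 2: (-2, -2, 4) -> (-(4), -(-2), -(-2)) = (-4, 2, 2)
Step 3: (-4, 2, 2) -> (-(2), -(-4), -(2)) = (-2, 4, -2)
Step 4: (-2, 4, -2) -> (-(-2), -(-2), -(4)) = (2, 2, -4)
Step 5: (2, 2, -4) -> (-(-4), -(2), -(2)) = (4, -2, -2)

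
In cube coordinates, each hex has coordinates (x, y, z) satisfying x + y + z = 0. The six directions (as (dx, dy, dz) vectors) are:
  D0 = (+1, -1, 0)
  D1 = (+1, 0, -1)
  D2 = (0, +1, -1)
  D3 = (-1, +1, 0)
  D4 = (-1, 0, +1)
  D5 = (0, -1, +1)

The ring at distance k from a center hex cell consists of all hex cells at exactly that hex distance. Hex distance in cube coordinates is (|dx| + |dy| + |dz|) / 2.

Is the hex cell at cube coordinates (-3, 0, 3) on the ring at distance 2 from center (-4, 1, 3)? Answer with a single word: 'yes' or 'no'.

Answer: no

Derivation:
|px - cx| = |-3 - (-4)| = 1
|py - cy| = |0 - 1| = 1
|pz - cz| = |3 - 3| = 0
distance = (1+1+0)/2 = 2/2 = 1
radius = 2; distance != radius -> no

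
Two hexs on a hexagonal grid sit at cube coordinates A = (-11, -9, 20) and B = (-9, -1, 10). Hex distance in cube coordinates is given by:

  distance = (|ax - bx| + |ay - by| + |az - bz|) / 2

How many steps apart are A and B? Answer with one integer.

|ax - bx| = |-11 - (-9)| = 2
|ay - by| = |-9 - (-1)| = 8
|az - bz| = |20 - 10| = 10
distance = (2 + 8 + 10) / 2 = 20 / 2 = 10

Answer: 10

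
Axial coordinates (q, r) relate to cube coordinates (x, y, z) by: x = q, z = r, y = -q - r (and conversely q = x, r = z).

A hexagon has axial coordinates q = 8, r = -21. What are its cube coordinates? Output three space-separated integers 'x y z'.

Answer: 8 13 -21

Derivation:
x = q = 8
z = r = -21
y = -x - z = -(8) - (-21) = 13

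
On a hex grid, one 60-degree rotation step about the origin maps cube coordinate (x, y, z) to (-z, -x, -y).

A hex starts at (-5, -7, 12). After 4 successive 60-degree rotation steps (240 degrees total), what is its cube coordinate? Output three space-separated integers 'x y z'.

Answer: 12 -5 -7

Derivation:
Start: (-5, -7, 12)
Step 1: (-5, -7, 12) -> (-(12), -(-5), -(-7)) = (-12, 5, 7)
Step 2: (-12, 5, 7) -> (-(7), -(-12), -(5)) = (-7, 12, -5)
Step 3: (-7, 12, -5) -> (-(-5), -(-7), -(12)) = (5, 7, -12)
Step 4: (5, 7, -12) -> (-(-12), -(5), -(7)) = (12, -5, -7)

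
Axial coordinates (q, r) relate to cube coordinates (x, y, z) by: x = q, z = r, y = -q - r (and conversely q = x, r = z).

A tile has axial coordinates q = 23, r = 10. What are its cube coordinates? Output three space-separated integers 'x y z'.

Answer: 23 -33 10

Derivation:
x = q = 23
z = r = 10
y = -x - z = -(23) - (10) = -33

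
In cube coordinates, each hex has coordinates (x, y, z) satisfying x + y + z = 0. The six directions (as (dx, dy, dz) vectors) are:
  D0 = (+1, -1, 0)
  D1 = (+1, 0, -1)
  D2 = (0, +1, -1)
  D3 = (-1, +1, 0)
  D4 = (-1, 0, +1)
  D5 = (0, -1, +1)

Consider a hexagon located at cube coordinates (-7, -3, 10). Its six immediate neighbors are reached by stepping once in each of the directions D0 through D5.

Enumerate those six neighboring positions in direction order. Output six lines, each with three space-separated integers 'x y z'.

Center: (-7, -3, 10). Add each direction:
  D0: (-7, -3, 10) + (1, -1, 0) = (-6, -4, 10)
  D1: (-7, -3, 10) + (1, 0, -1) = (-6, -3, 9)
  D2: (-7, -3, 10) + (0, 1, -1) = (-7, -2, 9)
  D3: (-7, -3, 10) + (-1, 1, 0) = (-8, -2, 10)
  D4: (-7, -3, 10) + (-1, 0, 1) = (-8, -3, 11)
  D5: (-7, -3, 10) + (0, -1, 1) = (-7, -4, 11)

Answer: -6 -4 10
-6 -3 9
-7 -2 9
-8 -2 10
-8 -3 11
-7 -4 11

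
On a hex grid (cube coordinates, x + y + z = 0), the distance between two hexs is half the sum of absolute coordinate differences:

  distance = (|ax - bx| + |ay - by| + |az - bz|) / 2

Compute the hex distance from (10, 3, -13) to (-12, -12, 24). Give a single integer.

|ax - bx| = |10 - (-12)| = 22
|ay - by| = |3 - (-12)| = 15
|az - bz| = |-13 - 24| = 37
distance = (22 + 15 + 37) / 2 = 74 / 2 = 37

Answer: 37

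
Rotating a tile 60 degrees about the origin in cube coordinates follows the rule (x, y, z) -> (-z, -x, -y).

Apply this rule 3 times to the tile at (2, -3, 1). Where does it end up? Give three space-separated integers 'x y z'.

Start: (2, -3, 1)
Step 1: (2, -3, 1) -> (-(1), -(2), -(-3)) = (-1, -2, 3)
Step 2: (-1, -2, 3) -> (-(3), -(-1), -(-2)) = (-3, 1, 2)
Step 3: (-3, 1, 2) -> (-(2), -(-3), -(1)) = (-2, 3, -1)

Answer: -2 3 -1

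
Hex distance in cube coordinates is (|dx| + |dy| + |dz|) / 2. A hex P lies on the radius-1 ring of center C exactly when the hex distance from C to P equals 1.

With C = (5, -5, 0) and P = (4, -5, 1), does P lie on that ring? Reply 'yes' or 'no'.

Answer: yes

Derivation:
|px - cx| = |4 - 5| = 1
|py - cy| = |-5 - (-5)| = 0
|pz - cz| = |1 - 0| = 1
distance = (1+0+1)/2 = 2/2 = 1
radius = 1; distance == radius -> yes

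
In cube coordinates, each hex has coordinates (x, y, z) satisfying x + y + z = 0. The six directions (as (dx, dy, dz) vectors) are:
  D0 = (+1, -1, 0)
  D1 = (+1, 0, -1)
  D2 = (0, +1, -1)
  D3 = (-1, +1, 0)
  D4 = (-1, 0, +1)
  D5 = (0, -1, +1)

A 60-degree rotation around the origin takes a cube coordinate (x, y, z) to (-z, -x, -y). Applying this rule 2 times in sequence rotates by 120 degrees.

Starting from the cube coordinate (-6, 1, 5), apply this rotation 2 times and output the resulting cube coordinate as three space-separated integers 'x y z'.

Answer: 1 5 -6

Derivation:
Start: (-6, 1, 5)
Step 1: (-6, 1, 5) -> (-(5), -(-6), -(1)) = (-5, 6, -1)
Step 2: (-5, 6, -1) -> (-(-1), -(-5), -(6)) = (1, 5, -6)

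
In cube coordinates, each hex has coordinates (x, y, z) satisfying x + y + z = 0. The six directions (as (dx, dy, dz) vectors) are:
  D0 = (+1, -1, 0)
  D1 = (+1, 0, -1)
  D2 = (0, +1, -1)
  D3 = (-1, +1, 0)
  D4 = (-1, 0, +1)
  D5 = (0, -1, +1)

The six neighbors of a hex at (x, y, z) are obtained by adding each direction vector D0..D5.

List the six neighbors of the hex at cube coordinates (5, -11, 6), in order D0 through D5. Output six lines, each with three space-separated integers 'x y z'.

Center: (5, -11, 6). Add each direction:
  D0: (5, -11, 6) + (1, -1, 0) = (6, -12, 6)
  D1: (5, -11, 6) + (1, 0, -1) = (6, -11, 5)
  D2: (5, -11, 6) + (0, 1, -1) = (5, -10, 5)
  D3: (5, -11, 6) + (-1, 1, 0) = (4, -10, 6)
  D4: (5, -11, 6) + (-1, 0, 1) = (4, -11, 7)
  D5: (5, -11, 6) + (0, -1, 1) = (5, -12, 7)

Answer: 6 -12 6
6 -11 5
5 -10 5
4 -10 6
4 -11 7
5 -12 7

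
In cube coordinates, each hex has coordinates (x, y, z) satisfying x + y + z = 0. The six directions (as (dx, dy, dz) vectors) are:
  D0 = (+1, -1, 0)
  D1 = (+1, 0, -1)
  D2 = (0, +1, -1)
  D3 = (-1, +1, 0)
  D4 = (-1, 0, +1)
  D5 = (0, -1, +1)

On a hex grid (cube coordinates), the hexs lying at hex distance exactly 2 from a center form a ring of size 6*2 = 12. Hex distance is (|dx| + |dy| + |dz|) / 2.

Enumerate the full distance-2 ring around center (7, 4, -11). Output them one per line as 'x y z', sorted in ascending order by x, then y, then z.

Answer: 5 4 -9
5 5 -10
5 6 -11
6 3 -9
6 6 -12
7 2 -9
7 6 -13
8 2 -10
8 5 -13
9 2 -11
9 3 -12
9 4 -13

Derivation:
Walk ring at distance 2 from (7, 4, -11):
Start at center + D4*2 = (5, 4, -9)
  hex 0: (5, 4, -9)
  hex 1: (6, 3, -9)
  hex 2: (7, 2, -9)
  hex 3: (8, 2, -10)
  hex 4: (9, 2, -11)
  hex 5: (9, 3, -12)
  hex 6: (9, 4, -13)
  hex 7: (8, 5, -13)
  hex 8: (7, 6, -13)
  hex 9: (6, 6, -12)
  hex 10: (5, 6, -11)
  hex 11: (5, 5, -10)
Sorted: 12 hexes.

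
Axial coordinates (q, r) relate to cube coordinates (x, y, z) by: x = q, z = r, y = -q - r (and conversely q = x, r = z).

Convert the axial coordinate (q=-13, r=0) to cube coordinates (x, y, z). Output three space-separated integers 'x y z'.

x = q = -13
z = r = 0
y = -x - z = -(-13) - (0) = 13

Answer: -13 13 0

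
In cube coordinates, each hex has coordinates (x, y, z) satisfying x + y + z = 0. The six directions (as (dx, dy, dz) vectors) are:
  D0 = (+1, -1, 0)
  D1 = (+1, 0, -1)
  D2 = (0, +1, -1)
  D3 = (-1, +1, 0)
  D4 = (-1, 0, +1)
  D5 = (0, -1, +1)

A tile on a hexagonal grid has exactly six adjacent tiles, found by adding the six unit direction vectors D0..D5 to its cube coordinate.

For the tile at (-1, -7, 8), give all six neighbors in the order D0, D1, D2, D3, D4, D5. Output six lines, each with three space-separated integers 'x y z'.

Center: (-1, -7, 8). Add each direction:
  D0: (-1, -7, 8) + (1, -1, 0) = (0, -8, 8)
  D1: (-1, -7, 8) + (1, 0, -1) = (0, -7, 7)
  D2: (-1, -7, 8) + (0, 1, -1) = (-1, -6, 7)
  D3: (-1, -7, 8) + (-1, 1, 0) = (-2, -6, 8)
  D4: (-1, -7, 8) + (-1, 0, 1) = (-2, -7, 9)
  D5: (-1, -7, 8) + (0, -1, 1) = (-1, -8, 9)

Answer: 0 -8 8
0 -7 7
-1 -6 7
-2 -6 8
-2 -7 9
-1 -8 9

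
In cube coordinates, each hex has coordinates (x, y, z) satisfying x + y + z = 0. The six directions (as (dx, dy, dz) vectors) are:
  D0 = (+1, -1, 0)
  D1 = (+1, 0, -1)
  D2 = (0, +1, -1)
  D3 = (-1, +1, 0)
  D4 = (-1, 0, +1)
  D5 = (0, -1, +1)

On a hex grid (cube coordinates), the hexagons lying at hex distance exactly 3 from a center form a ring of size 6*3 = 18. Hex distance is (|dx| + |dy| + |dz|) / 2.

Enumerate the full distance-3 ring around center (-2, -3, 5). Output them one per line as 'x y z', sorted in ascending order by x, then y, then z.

Answer: -5 -3 8
-5 -2 7
-5 -1 6
-5 0 5
-4 -4 8
-4 0 4
-3 -5 8
-3 0 3
-2 -6 8
-2 0 2
-1 -6 7
-1 -1 2
0 -6 6
0 -2 2
1 -6 5
1 -5 4
1 -4 3
1 -3 2

Derivation:
Walk ring at distance 3 from (-2, -3, 5):
Start at center + D4*3 = (-5, -3, 8)
  hex 0: (-5, -3, 8)
  hex 1: (-4, -4, 8)
  hex 2: (-3, -5, 8)
  hex 3: (-2, -6, 8)
  hex 4: (-1, -6, 7)
  hex 5: (0, -6, 6)
  hex 6: (1, -6, 5)
  hex 7: (1, -5, 4)
  hex 8: (1, -4, 3)
  hex 9: (1, -3, 2)
  hex 10: (0, -2, 2)
  hex 11: (-1, -1, 2)
  hex 12: (-2, 0, 2)
  hex 13: (-3, 0, 3)
  hex 14: (-4, 0, 4)
  hex 15: (-5, 0, 5)
  hex 16: (-5, -1, 6)
  hex 17: (-5, -2, 7)
Sorted: 18 hexes.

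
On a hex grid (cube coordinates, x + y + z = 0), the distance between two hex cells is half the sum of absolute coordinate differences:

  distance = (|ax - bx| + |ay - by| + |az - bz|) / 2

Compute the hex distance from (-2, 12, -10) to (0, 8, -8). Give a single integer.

|ax - bx| = |-2 - 0| = 2
|ay - by| = |12 - 8| = 4
|az - bz| = |-10 - (-8)| = 2
distance = (2 + 4 + 2) / 2 = 8 / 2 = 4

Answer: 4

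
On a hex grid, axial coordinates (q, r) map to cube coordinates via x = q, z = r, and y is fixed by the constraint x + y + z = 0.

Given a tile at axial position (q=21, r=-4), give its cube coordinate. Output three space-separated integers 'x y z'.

Answer: 21 -17 -4

Derivation:
x = q = 21
z = r = -4
y = -x - z = -(21) - (-4) = -17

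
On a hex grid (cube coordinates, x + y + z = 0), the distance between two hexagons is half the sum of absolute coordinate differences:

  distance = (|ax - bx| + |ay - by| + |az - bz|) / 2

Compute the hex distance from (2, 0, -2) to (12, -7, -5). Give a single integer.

|ax - bx| = |2 - 12| = 10
|ay - by| = |0 - (-7)| = 7
|az - bz| = |-2 - (-5)| = 3
distance = (10 + 7 + 3) / 2 = 20 / 2 = 10

Answer: 10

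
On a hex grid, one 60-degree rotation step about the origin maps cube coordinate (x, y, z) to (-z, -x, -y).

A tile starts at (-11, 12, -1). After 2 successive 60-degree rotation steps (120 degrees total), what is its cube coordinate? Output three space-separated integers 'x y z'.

Answer: 12 -1 -11

Derivation:
Start: (-11, 12, -1)
Step 1: (-11, 12, -1) -> (-(-1), -(-11), -(12)) = (1, 11, -12)
Step 2: (1, 11, -12) -> (-(-12), -(1), -(11)) = (12, -1, -11)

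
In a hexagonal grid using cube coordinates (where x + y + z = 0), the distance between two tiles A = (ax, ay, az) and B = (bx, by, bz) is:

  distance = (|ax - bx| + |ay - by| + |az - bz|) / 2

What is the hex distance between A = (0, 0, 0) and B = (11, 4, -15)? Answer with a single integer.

Answer: 15

Derivation:
|ax - bx| = |0 - 11| = 11
|ay - by| = |0 - 4| = 4
|az - bz| = |0 - (-15)| = 15
distance = (11 + 4 + 15) / 2 = 30 / 2 = 15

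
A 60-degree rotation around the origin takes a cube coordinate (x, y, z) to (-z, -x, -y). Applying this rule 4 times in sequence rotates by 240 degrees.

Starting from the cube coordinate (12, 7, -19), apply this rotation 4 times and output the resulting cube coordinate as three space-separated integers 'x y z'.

Answer: -19 12 7

Derivation:
Start: (12, 7, -19)
Step 1: (12, 7, -19) -> (-(-19), -(12), -(7)) = (19, -12, -7)
Step 2: (19, -12, -7) -> (-(-7), -(19), -(-12)) = (7, -19, 12)
Step 3: (7, -19, 12) -> (-(12), -(7), -(-19)) = (-12, -7, 19)
Step 4: (-12, -7, 19) -> (-(19), -(-12), -(-7)) = (-19, 12, 7)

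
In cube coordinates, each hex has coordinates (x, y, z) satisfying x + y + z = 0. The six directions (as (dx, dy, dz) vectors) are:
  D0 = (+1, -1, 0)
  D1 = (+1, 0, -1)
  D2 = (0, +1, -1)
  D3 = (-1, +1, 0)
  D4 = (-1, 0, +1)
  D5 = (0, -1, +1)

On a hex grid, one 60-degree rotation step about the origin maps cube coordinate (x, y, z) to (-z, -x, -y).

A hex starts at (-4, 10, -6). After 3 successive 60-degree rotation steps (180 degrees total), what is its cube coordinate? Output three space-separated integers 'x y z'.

Answer: 4 -10 6

Derivation:
Start: (-4, 10, -6)
Step 1: (-4, 10, -6) -> (-(-6), -(-4), -(10)) = (6, 4, -10)
Step 2: (6, 4, -10) -> (-(-10), -(6), -(4)) = (10, -6, -4)
Step 3: (10, -6, -4) -> (-(-4), -(10), -(-6)) = (4, -10, 6)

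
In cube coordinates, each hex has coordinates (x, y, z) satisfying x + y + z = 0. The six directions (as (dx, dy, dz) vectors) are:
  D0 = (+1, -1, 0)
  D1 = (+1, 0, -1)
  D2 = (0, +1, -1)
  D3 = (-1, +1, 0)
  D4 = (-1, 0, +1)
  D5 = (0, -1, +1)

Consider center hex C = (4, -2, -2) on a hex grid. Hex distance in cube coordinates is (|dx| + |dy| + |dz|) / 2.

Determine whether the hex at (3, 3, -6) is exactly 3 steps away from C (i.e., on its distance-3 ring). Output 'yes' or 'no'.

Answer: no

Derivation:
|px - cx| = |3 - 4| = 1
|py - cy| = |3 - (-2)| = 5
|pz - cz| = |-6 - (-2)| = 4
distance = (1+5+4)/2 = 10/2 = 5
radius = 3; distance != radius -> no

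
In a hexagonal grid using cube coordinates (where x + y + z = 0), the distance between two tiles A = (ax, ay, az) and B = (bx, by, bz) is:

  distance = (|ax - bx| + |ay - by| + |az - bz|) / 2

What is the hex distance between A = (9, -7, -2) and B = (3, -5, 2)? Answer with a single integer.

|ax - bx| = |9 - 3| = 6
|ay - by| = |-7 - (-5)| = 2
|az - bz| = |-2 - 2| = 4
distance = (6 + 2 + 4) / 2 = 12 / 2 = 6

Answer: 6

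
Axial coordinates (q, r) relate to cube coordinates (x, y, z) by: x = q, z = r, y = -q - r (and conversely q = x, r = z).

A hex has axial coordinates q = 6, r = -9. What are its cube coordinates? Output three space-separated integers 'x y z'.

Answer: 6 3 -9

Derivation:
x = q = 6
z = r = -9
y = -x - z = -(6) - (-9) = 3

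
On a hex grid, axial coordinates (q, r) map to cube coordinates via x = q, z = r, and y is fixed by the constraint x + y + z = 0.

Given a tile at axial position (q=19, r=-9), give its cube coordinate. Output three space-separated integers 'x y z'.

Answer: 19 -10 -9

Derivation:
x = q = 19
z = r = -9
y = -x - z = -(19) - (-9) = -10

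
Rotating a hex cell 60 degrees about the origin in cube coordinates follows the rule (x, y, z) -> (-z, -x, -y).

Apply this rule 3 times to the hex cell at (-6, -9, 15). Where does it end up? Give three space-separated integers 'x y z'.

Answer: 6 9 -15

Derivation:
Start: (-6, -9, 15)
Step 1: (-6, -9, 15) -> (-(15), -(-6), -(-9)) = (-15, 6, 9)
Step 2: (-15, 6, 9) -> (-(9), -(-15), -(6)) = (-9, 15, -6)
Step 3: (-9, 15, -6) -> (-(-6), -(-9), -(15)) = (6, 9, -15)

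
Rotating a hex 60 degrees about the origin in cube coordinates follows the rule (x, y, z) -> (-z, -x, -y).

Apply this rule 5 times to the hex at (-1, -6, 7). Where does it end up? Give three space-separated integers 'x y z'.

Start: (-1, -6, 7)
Step 1: (-1, -6, 7) -> (-(7), -(-1), -(-6)) = (-7, 1, 6)
Step 2: (-7, 1, 6) -> (-(6), -(-7), -(1)) = (-6, 7, -1)
Step 3: (-6, 7, -1) -> (-(-1), -(-6), -(7)) = (1, 6, -7)
Step 4: (1, 6, -7) -> (-(-7), -(1), -(6)) = (7, -1, -6)
Step 5: (7, -1, -6) -> (-(-6), -(7), -(-1)) = (6, -7, 1)

Answer: 6 -7 1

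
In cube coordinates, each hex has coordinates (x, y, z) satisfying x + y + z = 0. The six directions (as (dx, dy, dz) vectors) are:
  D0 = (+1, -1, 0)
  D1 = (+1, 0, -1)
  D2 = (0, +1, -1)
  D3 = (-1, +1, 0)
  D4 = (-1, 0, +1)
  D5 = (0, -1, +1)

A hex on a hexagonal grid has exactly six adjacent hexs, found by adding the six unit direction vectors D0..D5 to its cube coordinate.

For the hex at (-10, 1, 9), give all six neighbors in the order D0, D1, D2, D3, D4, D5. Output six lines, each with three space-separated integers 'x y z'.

Center: (-10, 1, 9). Add each direction:
  D0: (-10, 1, 9) + (1, -1, 0) = (-9, 0, 9)
  D1: (-10, 1, 9) + (1, 0, -1) = (-9, 1, 8)
  D2: (-10, 1, 9) + (0, 1, -1) = (-10, 2, 8)
  D3: (-10, 1, 9) + (-1, 1, 0) = (-11, 2, 9)
  D4: (-10, 1, 9) + (-1, 0, 1) = (-11, 1, 10)
  D5: (-10, 1, 9) + (0, -1, 1) = (-10, 0, 10)

Answer: -9 0 9
-9 1 8
-10 2 8
-11 2 9
-11 1 10
-10 0 10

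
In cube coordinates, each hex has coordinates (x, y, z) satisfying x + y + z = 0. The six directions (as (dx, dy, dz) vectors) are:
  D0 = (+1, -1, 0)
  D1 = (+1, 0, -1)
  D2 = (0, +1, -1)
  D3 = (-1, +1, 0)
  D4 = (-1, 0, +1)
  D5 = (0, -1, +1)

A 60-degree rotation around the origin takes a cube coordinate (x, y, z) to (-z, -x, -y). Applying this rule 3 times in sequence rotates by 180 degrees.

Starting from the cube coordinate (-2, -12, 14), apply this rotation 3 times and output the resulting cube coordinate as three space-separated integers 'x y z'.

Answer: 2 12 -14

Derivation:
Start: (-2, -12, 14)
Step 1: (-2, -12, 14) -> (-(14), -(-2), -(-12)) = (-14, 2, 12)
Step 2: (-14, 2, 12) -> (-(12), -(-14), -(2)) = (-12, 14, -2)
Step 3: (-12, 14, -2) -> (-(-2), -(-12), -(14)) = (2, 12, -14)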